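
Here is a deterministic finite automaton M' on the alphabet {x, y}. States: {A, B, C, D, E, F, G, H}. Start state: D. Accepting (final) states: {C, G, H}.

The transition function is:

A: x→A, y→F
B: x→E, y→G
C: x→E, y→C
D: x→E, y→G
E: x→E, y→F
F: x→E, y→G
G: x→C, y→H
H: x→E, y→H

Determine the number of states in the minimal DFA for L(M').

4

First remove the unreachable states {A,B}; 6 states remain.
P0 = {C,G,H} | {D,E,F}.
Split {C,G,H} by δ(·,x) → {C,H} and {G}.
Split {D,E,F} by δ(·,y) → {D,F} and {E}.
No further refinement is possible. Final partition (4 blocks): {C,H} | {D,F} | {G} | {E}.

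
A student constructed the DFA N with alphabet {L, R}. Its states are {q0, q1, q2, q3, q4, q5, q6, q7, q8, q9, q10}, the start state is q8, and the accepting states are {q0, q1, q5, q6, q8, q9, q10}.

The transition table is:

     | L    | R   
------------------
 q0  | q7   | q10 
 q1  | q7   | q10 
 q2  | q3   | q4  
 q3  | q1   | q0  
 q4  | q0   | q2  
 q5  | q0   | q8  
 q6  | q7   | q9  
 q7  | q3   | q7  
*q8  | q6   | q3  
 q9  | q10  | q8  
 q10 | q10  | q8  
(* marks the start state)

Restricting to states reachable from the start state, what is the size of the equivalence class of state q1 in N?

3

States {q2,q4,q5} cannot be reached from the start state, so discard them.
Start with accepting vs non-accepting: {q0,q1,q6,q8,q9,q10} | {q3,q7}.
Split {q0,q1,q6,q8,q9,q10} by δ(·,L) → {q0,q1,q6} and {q8,q9,q10}.
Refine {q3,q7} on symbol L: members go to different blocks, giving {q3} and {q7}.
On input L, block {q8,q9,q10} splits into {q9,q10} and {q8}.
The partition is now stable with 5 blocks: {q0,q1,q6} | {q3} | {q9,q10} | {q7} | {q8}.
State q1 belongs to the block {q0,q1,q6}, which has 3 states.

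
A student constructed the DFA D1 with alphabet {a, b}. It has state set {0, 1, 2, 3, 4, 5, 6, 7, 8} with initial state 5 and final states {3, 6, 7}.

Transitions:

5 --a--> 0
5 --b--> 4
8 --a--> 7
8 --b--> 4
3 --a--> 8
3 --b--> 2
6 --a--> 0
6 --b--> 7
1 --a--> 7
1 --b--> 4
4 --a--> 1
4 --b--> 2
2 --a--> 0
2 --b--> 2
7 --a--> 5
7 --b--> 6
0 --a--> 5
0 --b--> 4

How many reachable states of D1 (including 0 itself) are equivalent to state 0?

2

Reachable states from the start: {0,1,2,4,5,6,7}. Unreachable: {3,8} — drop them.
Initial partition by acceptance: {6,7} | {0,1,2,4,5}.
Refine {0,1,2,4,5} on symbol a: members go to different blocks, giving {0,2,4,5} and {1}.
Split {0,2,4,5} by δ(·,a) → {0,2,5} and {4}.
Split {0,2,5} by δ(·,b) → {0,5} and {2}.
No further refinement is possible. Final partition (5 blocks): {6,7} | {0,5} | {1} | {4} | {2}.
The equivalence class containing 0 is {0,5}, of size 2.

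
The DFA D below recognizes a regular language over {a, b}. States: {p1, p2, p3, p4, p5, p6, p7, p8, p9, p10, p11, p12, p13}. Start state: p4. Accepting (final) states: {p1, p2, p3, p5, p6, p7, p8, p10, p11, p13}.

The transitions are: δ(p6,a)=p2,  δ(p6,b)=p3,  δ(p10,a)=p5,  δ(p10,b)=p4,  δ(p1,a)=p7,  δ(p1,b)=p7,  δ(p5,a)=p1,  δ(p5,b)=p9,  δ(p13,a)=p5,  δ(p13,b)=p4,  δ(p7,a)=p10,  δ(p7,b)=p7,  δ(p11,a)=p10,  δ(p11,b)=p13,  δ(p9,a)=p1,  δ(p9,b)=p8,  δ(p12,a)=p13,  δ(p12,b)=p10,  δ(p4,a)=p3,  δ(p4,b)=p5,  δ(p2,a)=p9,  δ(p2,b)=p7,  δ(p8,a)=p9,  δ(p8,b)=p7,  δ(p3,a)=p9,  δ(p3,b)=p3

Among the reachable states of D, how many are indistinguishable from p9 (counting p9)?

1

Reachable states from the start: {p1,p3,p4,p5,p7,p8,p9,p10}. Unreachable: {p2,p6,p11,p12,p13} — drop them.
Initial partition by acceptance: {p1,p3,p5,p7,p8,p10} | {p4,p9}.
Split {p1,p3,p5,p7,p8,p10} by δ(·,a) → {p1,p5,p7,p10} and {p3,p8}.
Refine {p1,p5,p7,p10} on symbol b: members go to different blocks, giving {p1,p7} and {p5,p10}.
Refine {p1,p7} on symbol a: members go to different blocks, giving {p1} and {p7}.
Split {p4,p9} by δ(·,a) → {p4} and {p9}.
Split {p3,p8} by δ(·,b) → {p3} and {p8}.
Split {p5,p10} by δ(·,a) → {p5} and {p10}.
No further refinement is possible. Final partition (8 blocks): {p1} | {p4} | {p3} | {p5} | {p7} | {p9} | {p8} | {p10}.
The equivalence class containing p9 is {p9}, of size 1.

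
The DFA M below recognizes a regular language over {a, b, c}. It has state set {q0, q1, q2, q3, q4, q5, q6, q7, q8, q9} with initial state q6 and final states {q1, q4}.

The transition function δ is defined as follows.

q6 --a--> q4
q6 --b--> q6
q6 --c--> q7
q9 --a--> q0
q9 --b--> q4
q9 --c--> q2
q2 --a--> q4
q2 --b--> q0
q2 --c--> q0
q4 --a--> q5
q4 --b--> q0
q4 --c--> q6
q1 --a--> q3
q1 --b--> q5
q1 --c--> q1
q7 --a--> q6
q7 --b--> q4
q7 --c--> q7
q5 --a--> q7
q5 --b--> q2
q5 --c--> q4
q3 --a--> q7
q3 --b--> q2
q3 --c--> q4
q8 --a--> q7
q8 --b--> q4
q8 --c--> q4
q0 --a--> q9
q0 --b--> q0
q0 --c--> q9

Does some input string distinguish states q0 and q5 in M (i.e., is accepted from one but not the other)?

Yes

States {q1,q3,q8} cannot be reached from the start state, so discard them.
P0 = {q4} | {q0,q2,q5,q6,q7,q9}.
Refine {q0,q2,q5,q6,q7,q9} on symbol a: members go to different blocks, giving {q0,q5,q7,q9} and {q2,q6}.
Refine {q0,q5,q7,q9} on symbol a: members go to different blocks, giving {q0,q5,q9} and {q7}.
Refine {q0,q5,q9} on symbol a: members go to different blocks, giving {q0,q9} and {q5}.
Refine {q0,q9} on symbol b: members go to different blocks, giving {q0} and {q9}.
On input b, block {q2,q6} splits into {q2} and {q6}.
The partition is now stable with 7 blocks: {q4} | {q0} | {q2} | {q7} | {q5} | {q9} | {q6}.
q0 and q5 end up in different blocks, so they are distinguishable. For instance, the string 'c' is accepted from only q5.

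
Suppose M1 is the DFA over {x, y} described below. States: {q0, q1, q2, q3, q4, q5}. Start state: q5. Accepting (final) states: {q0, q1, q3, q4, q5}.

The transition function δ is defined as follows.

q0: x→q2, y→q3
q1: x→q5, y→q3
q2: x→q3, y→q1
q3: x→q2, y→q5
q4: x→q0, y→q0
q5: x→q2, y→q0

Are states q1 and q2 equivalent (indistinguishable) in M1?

Reachable states from the start: {q0,q1,q2,q3,q5}. Unreachable: {q4} — drop them.
Start with accepting vs non-accepting: {q0,q1,q3,q5} | {q2}.
Split {q0,q1,q3,q5} by δ(·,x) → {q0,q3,q5} and {q1}.
Stable partition: {q0,q3,q5} | {q2} | {q1} — 3 equivalence classes.
q1 and q2 end up in different blocks, so they are distinguishable. For instance, the string 'ε' is accepted from only q1.

No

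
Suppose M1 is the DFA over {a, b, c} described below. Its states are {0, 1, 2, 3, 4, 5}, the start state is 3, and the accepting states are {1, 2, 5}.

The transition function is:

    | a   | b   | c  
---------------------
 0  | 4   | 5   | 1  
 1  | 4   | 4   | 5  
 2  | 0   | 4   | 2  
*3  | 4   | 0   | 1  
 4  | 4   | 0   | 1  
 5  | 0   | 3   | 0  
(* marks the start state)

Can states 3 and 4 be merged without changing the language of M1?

States {2} cannot be reached from the start state, so discard them.
Start with accepting vs non-accepting: {1,5} | {0,3,4}.
Refine {1,5} on symbol c: members go to different blocks, giving {1} and {5}.
On input b, block {0,3,4} splits into {3,4} and {0}.
Stable partition: {1} | {3,4} | {5} | {0} — 4 equivalence classes.
3 and 4 lie in the same block of the stable partition, so they are equivalent — no string distinguishes them.

Yes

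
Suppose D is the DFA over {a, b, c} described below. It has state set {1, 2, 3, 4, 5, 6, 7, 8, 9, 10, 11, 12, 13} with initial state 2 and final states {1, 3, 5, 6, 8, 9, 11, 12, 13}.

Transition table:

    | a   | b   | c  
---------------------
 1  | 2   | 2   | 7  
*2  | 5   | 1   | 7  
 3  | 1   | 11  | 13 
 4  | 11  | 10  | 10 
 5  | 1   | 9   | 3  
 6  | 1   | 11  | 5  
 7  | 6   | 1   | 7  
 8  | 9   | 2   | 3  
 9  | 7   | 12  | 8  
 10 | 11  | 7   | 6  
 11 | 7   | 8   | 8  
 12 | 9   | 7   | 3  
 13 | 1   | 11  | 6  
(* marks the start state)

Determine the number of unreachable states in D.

2

BFS from 2 reaches {1, 2, 3, 5, 6, 7, 8, 9, 11, 12, 13}; the 2 state(s) 4, 10 are never visited.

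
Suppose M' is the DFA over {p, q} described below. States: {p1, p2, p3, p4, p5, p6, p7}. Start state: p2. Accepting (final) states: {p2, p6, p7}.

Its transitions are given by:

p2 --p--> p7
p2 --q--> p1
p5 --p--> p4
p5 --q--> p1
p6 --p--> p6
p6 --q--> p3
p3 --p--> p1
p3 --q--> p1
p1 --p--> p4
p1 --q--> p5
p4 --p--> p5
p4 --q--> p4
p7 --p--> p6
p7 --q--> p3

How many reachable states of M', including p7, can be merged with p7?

P0 = {p2,p6,p7} | {p1,p3,p4,p5}.
The partition is now stable with 2 blocks: {p2,p6,p7} | {p1,p3,p4,p5}.
The equivalence class containing p7 is {p2,p6,p7}, of size 3.

3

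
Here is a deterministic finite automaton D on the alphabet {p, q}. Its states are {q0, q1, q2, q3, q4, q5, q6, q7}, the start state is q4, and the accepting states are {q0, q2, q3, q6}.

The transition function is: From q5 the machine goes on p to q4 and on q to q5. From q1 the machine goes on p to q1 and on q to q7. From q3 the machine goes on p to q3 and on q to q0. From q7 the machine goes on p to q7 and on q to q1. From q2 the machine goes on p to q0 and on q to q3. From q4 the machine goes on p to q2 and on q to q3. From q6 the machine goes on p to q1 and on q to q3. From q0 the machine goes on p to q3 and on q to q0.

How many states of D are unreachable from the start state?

BFS from q4 reaches {q0, q2, q3, q4}; the 4 state(s) q1, q5, q6, q7 are never visited.

4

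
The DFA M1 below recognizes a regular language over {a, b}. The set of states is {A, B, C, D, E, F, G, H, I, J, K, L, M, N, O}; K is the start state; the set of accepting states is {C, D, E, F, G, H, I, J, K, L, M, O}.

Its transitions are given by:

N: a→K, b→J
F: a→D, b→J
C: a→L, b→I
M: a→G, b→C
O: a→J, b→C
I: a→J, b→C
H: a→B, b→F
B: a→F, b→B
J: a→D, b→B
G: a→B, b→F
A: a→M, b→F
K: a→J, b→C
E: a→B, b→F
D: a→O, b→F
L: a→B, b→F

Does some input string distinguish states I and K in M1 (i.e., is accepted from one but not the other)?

No

First remove the unreachable states {A,E,G,H,M,N}; 9 states remain.
Start with accepting vs non-accepting: {C,D,F,I,J,K,L,O} | {B}.
Split {C,D,F,I,J,K,L,O} by δ(·,a) → {C,D,F,I,J,K,O} and {L}.
Refine {C,D,F,I,J,K,O} on symbol a: members go to different blocks, giving {D,F,I,J,K,O} and {C}.
Split {D,F,I,J,K,O} by δ(·,b) → {I,K,O} and {D,F} and {J}.
On input a, block {D,F} splits into {D} and {F}.
Stable partition: {I,K,O} | {B} | {L} | {C} | {D} | {J} | {F} — 7 equivalence classes.
I and K lie in the same block of the stable partition, so they are equivalent — no string distinguishes them.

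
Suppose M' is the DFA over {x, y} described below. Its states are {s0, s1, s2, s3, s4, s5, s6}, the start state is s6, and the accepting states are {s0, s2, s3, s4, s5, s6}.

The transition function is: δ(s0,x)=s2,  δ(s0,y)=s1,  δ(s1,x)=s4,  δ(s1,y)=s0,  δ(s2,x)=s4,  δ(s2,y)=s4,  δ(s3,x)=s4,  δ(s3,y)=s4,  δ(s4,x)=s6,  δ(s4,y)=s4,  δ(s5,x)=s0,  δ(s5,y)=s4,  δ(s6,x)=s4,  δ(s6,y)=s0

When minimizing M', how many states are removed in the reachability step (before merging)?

No path from s6 leads to s3, s5; the other 5 states are all reachable.

2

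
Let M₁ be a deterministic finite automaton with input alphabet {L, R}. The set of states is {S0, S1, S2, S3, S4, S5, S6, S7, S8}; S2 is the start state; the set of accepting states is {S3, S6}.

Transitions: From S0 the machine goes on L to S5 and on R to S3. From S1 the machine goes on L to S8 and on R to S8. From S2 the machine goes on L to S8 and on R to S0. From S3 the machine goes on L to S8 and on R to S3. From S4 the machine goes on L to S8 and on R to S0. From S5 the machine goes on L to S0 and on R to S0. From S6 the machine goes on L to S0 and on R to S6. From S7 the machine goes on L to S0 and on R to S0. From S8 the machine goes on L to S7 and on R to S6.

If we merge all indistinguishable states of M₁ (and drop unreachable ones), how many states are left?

3

First remove the unreachable states {S1,S4}; 7 states remain.
Initial partition by acceptance: {S3,S6} | {S0,S2,S5,S7,S8}.
Refine {S0,S2,S5,S7,S8} on symbol R: members go to different blocks, giving {S2,S5,S7} and {S0,S8}.
The partition is now stable with 3 blocks: {S3,S6} | {S2,S5,S7} | {S0,S8}.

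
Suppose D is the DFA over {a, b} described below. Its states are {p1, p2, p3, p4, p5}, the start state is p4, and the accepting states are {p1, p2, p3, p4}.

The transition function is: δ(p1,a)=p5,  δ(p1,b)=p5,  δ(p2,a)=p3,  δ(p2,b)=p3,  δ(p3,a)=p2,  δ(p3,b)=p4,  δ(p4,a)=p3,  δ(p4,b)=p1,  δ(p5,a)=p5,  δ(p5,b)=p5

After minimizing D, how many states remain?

5

P0 = {p1,p2,p3,p4} | {p5}.
Refine {p1,p2,p3,p4} on symbol a: members go to different blocks, giving {p2,p3,p4} and {p1}.
Refine {p2,p3,p4} on symbol b: members go to different blocks, giving {p2,p3} and {p4}.
On input b, block {p2,p3} splits into {p2} and {p3}.
Stable partition: {p2} | {p5} | {p1} | {p4} | {p3} — 5 equivalence classes.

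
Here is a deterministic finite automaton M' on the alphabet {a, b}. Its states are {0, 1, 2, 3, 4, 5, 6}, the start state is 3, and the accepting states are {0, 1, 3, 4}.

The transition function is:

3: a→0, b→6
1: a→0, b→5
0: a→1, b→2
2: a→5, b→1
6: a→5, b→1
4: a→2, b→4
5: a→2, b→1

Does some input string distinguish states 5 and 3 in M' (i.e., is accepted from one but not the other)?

First remove the unreachable states {4}; 6 states remain.
Initial partition by acceptance: {0,1,3} | {2,5,6}.
The partition is now stable with 2 blocks: {0,1,3} | {2,5,6}.
5 and 3 end up in different blocks, so they are distinguishable. For instance, the string 'ε' is accepted from only 3.

Yes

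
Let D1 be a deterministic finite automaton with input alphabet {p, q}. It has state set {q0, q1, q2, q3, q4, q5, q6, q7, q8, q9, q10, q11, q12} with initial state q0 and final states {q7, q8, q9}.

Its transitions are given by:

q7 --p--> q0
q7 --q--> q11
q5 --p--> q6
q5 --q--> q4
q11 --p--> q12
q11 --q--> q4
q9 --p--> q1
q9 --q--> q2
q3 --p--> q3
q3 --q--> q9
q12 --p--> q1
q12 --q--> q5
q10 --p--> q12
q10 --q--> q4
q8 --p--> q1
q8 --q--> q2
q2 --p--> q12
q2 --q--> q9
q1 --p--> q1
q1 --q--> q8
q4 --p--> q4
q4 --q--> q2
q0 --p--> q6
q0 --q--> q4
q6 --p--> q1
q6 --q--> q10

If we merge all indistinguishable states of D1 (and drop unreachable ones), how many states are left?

First remove the unreachable states {q3,q7,q11}; 10 states remain.
Start with accepting vs non-accepting: {q8,q9} | {q0,q1,q2,q4,q5,q6,q10,q12}.
Refine {q0,q1,q2,q4,q5,q6,q10,q12} on symbol q: members go to different blocks, giving {q0,q4,q5,q6,q10,q12} and {q1,q2}.
On input p, block {q0,q4,q5,q6,q10,q12} splits into {q0,q4,q5,q10} and {q6,q12}.
Refine {q0,q4,q5,q10} on symbol p: members go to different blocks, giving {q0,q5,q10} and {q4}.
Split {q1,q2} by δ(·,p) → {q1} and {q2}.
The partition is now stable with 6 blocks: {q8,q9} | {q0,q5,q10} | {q1} | {q6,q12} | {q4} | {q2}.

6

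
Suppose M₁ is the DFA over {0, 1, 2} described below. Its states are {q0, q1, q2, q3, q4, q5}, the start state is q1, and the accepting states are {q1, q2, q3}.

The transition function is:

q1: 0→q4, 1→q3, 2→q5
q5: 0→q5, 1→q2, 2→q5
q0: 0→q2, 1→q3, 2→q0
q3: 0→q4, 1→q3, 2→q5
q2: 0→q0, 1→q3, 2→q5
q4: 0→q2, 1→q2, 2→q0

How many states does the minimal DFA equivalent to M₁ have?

3

All states are reachable from the start state.
Initial partition by acceptance: {q1,q2,q3} | {q0,q4,q5}.
Split {q0,q4,q5} by δ(·,0) → {q0,q4} and {q5}.
No further refinement is possible. Final partition (3 blocks): {q1,q2,q3} | {q0,q4} | {q5}.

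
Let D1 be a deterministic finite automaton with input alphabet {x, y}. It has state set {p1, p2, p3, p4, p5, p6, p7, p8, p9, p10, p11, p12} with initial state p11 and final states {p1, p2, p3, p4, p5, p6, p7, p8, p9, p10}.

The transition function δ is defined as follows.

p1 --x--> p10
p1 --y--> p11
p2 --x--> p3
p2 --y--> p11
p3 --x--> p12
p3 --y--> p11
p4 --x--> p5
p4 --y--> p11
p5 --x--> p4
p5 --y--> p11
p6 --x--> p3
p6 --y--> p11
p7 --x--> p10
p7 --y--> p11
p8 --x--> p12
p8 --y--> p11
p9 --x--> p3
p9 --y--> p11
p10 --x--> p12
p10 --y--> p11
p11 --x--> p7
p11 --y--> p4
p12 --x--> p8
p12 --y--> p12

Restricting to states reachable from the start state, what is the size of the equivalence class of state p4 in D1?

States {p1,p2,p3,p6,p9} cannot be reached from the start state, so discard them.
P0 = {p4,p5,p7,p8,p10} | {p11,p12}.
Refine {p4,p5,p7,p8,p10} on symbol x: members go to different blocks, giving {p4,p5,p7} and {p8,p10}.
Refine {p4,p5,p7} on symbol x: members go to different blocks, giving {p4,p5} and {p7}.
Split {p11,p12} by δ(·,x) → {p11} and {p12}.
The partition is now stable with 5 blocks: {p4,p5} | {p11} | {p8,p10} | {p7} | {p12}.
The equivalence class containing p4 is {p4,p5}, of size 2.

2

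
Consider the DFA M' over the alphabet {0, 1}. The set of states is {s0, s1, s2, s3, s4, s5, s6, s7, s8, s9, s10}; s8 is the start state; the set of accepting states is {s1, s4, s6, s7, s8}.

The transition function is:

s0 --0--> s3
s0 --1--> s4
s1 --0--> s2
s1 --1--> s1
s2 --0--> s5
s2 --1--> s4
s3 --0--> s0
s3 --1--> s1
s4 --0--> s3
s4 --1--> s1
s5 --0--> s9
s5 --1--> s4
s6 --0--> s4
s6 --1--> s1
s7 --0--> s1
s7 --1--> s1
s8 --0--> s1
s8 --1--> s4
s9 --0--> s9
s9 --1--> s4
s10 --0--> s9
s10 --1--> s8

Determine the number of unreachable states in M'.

3

No path from s8 leads to s6, s7, s10; the other 8 states are all reachable.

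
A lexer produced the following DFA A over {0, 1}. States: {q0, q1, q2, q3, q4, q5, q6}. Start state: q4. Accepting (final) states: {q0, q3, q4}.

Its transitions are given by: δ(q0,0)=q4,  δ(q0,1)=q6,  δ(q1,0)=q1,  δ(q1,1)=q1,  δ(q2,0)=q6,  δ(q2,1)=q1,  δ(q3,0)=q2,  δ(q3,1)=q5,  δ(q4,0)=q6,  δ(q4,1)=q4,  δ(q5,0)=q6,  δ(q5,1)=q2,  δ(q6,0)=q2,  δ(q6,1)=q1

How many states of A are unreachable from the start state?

3

BFS from q4 reaches {q1, q2, q4, q6}; the 3 state(s) q0, q3, q5 are never visited.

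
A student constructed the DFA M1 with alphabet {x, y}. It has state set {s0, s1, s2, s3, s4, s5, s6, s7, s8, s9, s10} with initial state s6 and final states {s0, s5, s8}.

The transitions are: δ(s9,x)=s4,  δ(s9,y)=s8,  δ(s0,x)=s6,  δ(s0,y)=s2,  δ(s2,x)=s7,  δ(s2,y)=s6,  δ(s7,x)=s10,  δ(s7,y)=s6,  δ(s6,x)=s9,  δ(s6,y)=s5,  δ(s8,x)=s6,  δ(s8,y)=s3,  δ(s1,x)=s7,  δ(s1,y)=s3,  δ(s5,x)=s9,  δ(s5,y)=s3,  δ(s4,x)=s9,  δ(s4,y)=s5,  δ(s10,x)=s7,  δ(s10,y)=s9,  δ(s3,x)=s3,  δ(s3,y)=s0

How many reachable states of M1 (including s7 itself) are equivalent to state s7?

Reachable states from the start: {s0,s2,s3,s4,s5,s6,s7,s8,s9,s10}. Unreachable: {s1} — drop them.
Start with accepting vs non-accepting: {s0,s5,s8} | {s2,s3,s4,s6,s7,s9,s10}.
Split {s2,s3,s4,s6,s7,s9,s10} by δ(·,y) → {s3,s4,s6,s9} and {s2,s7,s10}.
On input y, block {s0,s5,s8} splits into {s5,s8} and {s0}.
Split {s3,s4,s6,s9} by δ(·,y) → {s4,s6,s9} and {s3}.
No further refinement is possible. Final partition (5 blocks): {s5,s8} | {s4,s6,s9} | {s2,s7,s10} | {s0} | {s3}.
State s7 belongs to the block {s2,s7,s10}, which has 3 states.

3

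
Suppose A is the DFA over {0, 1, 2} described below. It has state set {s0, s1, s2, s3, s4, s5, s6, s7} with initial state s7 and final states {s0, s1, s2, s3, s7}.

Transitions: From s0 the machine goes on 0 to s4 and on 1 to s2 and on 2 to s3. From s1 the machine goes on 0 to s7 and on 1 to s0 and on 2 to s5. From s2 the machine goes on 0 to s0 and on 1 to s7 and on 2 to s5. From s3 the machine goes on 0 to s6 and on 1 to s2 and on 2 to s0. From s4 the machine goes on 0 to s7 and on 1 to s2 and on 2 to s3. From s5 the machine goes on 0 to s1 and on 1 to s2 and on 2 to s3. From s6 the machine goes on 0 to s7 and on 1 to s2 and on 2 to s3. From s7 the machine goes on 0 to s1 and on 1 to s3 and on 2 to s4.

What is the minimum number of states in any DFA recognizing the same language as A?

P0 = {s0,s1,s2,s3,s7} | {s4,s5,s6}.
On input 0, block {s0,s1,s2,s3,s7} splits into {s1,s2,s7} and {s0,s3}.
Refine {s1,s2,s7} on symbol 0: members go to different blocks, giving {s1,s7} and {s2}.
The partition is now stable with 4 blocks: {s1,s7} | {s4,s5,s6} | {s0,s3} | {s2}.

4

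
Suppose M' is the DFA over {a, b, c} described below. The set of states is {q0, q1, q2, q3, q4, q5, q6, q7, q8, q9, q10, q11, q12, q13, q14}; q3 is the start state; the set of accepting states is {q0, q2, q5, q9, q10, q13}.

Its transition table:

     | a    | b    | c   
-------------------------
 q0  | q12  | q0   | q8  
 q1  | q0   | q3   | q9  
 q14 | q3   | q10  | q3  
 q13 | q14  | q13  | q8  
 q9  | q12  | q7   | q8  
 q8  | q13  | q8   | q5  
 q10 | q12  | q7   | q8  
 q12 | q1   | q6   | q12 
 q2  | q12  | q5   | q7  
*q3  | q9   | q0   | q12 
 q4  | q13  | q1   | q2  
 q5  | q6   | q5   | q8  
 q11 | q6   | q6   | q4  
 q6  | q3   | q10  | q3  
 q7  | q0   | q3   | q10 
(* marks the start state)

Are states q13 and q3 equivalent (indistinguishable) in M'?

Reachable states from the start: {q0,q1,q3,q5,q6,q7,q8,q9,q10,q12,q13,q14}. Unreachable: {q2,q4,q11} — drop them.
Initial partition by acceptance: {q0,q5,q9,q10,q13} | {q1,q3,q6,q7,q8,q12,q14}.
On input b, block {q0,q5,q9,q10,q13} splits into {q0,q5,q13} and {q9,q10}.
Refine {q1,q3,q6,q7,q8,q12,q14} on symbol a: members go to different blocks, giving {q1,q7,q8} and {q6,q12,q14} and {q3}.
Refine {q1,q7,q8} on symbol b: members go to different blocks, giving {q1,q7} and {q8}.
On input a, block {q6,q12,q14} splits into {q6,q14} and {q12}.
Refine {q0,q5,q13} on symbol a: members go to different blocks, giving {q5,q13} and {q0}.
No further refinement is possible. Final partition (8 blocks): {q5,q13} | {q1,q7} | {q9,q10} | {q6,q14} | {q3} | {q8} | {q12} | {q0}.
q13 and q3 end up in different blocks, so they are distinguishable. For instance, the string 'ε' is accepted from only q13.

No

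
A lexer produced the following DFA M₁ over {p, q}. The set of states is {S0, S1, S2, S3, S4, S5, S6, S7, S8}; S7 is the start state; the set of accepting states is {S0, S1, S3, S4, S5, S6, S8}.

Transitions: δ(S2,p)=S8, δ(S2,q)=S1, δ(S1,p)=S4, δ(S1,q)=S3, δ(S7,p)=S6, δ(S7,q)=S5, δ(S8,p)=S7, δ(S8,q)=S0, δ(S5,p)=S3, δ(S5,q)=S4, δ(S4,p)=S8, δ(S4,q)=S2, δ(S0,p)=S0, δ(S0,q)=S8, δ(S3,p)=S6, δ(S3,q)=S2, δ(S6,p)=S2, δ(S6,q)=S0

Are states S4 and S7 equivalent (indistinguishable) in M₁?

No

All states are reachable from the start state.
P0 = {S0,S1,S3,S4,S5,S6,S8} | {S2,S7}.
On input p, block {S0,S1,S3,S4,S5,S6,S8} splits into {S0,S1,S3,S4,S5} and {S6,S8}.
On input p, block {S0,S1,S3,S4,S5} splits into {S0,S1,S5} and {S3,S4}.
Refine {S0,S1,S5} on symbol p: members go to different blocks, giving {S1,S5} and {S0}.
Stable partition: {S1,S5} | {S2,S7} | {S6,S8} | {S3,S4} | {S0} — 5 equivalence classes.
S4 and S7 end up in different blocks, so they are distinguishable. For instance, the string 'ε' is accepted from only S4.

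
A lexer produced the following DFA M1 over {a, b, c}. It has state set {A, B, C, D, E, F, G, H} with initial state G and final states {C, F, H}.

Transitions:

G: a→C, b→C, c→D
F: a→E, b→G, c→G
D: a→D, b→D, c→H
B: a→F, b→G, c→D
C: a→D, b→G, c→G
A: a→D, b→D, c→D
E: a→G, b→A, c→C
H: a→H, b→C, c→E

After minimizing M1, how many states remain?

6

First remove the unreachable states {B,F}; 6 states remain.
Initial partition by acceptance: {C,H} | {A,D,E,G}.
On input a, block {C,H} splits into {C} and {H}.
Refine {A,D,E,G} on symbol a: members go to different blocks, giving {A,D,E} and {G}.
Split {A,D,E} by δ(·,a) → {A,D} and {E}.
Refine {A,D} on symbol c: members go to different blocks, giving {A} and {D}.
The partition is now stable with 6 blocks: {C} | {A} | {H} | {G} | {E} | {D}.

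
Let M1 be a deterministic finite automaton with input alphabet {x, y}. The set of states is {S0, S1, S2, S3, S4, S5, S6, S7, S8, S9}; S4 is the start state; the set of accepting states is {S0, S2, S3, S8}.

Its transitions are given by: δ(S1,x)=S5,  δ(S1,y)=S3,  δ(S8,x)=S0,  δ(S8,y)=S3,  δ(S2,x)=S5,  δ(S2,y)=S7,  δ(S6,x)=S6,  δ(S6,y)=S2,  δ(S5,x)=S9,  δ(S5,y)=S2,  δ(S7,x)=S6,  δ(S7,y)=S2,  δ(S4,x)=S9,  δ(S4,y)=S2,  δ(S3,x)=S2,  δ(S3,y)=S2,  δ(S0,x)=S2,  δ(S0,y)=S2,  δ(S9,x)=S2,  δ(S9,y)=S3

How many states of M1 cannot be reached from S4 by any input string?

3

No path from S4 leads to S0, S1, S8; the other 7 states are all reachable.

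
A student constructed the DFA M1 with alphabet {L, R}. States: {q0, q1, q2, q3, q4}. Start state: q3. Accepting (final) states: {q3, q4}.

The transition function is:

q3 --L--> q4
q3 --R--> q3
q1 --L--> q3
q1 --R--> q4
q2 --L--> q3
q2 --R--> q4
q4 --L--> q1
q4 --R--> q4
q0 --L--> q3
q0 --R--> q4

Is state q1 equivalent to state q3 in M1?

Reachable states from the start: {q1,q3,q4}. Unreachable: {q0,q2} — drop them.
Start with accepting vs non-accepting: {q3,q4} | {q1}.
Refine {q3,q4} on symbol L: members go to different blocks, giving {q3} and {q4}.
Stable partition: {q3} | {q1} | {q4} — 3 equivalence classes.
q1 and q3 end up in different blocks, so they are distinguishable. For instance, the string 'ε' is accepted from only q3.

No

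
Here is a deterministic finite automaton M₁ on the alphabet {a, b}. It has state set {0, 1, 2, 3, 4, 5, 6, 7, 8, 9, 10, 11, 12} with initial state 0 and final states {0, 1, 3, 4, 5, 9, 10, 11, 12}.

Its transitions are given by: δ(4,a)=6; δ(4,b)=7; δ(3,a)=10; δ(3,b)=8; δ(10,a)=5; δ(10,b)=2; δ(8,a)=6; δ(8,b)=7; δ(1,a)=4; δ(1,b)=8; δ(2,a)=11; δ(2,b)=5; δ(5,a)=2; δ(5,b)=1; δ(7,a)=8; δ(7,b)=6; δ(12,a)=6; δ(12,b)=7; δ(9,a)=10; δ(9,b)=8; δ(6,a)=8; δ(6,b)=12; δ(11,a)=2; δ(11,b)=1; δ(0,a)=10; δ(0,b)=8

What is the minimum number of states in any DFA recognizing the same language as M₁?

Reachable states from the start: {0,1,2,4,5,6,7,8,10,11,12}. Unreachable: {3,9} — drop them.
Start with accepting vs non-accepting: {0,1,4,5,10,11,12} | {2,6,7,8}.
Split {0,1,4,5,10,11,12} by δ(·,a) → {4,5,11,12} and {0,1,10}.
On input b, block {4,5,11,12} splits into {4,12} and {5,11}.
Refine {2,6,7,8} on symbol a: members go to different blocks, giving {6,7,8} and {2}.
On input b, block {6,7,8} splits into {7,8} and {6}.
Refine {7,8} on symbol a: members go to different blocks, giving {7} and {8}.
Refine {0,1,10} on symbol a: members go to different blocks, giving {0} and {1} and {10}.
Stable partition: {4,12} | {7} | {0} | {5,11} | {2} | {6} | {8} | {1} | {10} — 9 equivalence classes.

9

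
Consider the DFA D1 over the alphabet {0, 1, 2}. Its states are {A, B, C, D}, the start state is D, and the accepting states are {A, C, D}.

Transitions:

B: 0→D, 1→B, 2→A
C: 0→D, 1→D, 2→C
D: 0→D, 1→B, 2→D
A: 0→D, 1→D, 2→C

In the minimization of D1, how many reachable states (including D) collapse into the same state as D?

1

Initial partition by acceptance: {A,C,D} | {B}.
Refine {A,C,D} on symbol 1: members go to different blocks, giving {A,C} and {D}.
The partition is now stable with 3 blocks: {A,C} | {B} | {D}.
The equivalence class containing D is {D}, of size 1.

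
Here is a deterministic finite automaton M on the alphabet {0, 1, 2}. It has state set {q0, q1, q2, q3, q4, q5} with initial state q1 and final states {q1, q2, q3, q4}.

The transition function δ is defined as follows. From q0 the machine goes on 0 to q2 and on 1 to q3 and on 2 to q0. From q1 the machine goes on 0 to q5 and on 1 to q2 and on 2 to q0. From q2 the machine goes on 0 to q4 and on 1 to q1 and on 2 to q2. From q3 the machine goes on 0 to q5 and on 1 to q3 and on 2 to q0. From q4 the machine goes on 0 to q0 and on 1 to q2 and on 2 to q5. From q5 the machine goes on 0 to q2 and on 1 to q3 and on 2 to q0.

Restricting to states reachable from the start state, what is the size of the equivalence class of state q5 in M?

All states are reachable from the start state.
Initial partition by acceptance: {q1,q2,q3,q4} | {q0,q5}.
Split {q1,q2,q3,q4} by δ(·,0) → {q1,q3,q4} and {q2}.
Split {q1,q3,q4} by δ(·,1) → {q1,q4} and {q3}.
Stable partition: {q1,q4} | {q0,q5} | {q2} | {q3} — 4 equivalence classes.
The equivalence class containing q5 is {q0,q5}, of size 2.

2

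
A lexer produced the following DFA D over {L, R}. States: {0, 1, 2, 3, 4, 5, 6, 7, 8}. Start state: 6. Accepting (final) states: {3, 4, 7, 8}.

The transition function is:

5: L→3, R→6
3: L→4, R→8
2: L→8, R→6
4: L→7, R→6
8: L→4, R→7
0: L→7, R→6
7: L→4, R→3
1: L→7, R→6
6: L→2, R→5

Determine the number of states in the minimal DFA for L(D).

4

States {0,1} cannot be reached from the start state, so discard them.
Start with accepting vs non-accepting: {3,4,7,8} | {2,5,6}.
On input R, block {3,4,7,8} splits into {3,7,8} and {4}.
On input L, block {2,5,6} splits into {2,5} and {6}.
The partition is now stable with 4 blocks: {3,7,8} | {2,5} | {4} | {6}.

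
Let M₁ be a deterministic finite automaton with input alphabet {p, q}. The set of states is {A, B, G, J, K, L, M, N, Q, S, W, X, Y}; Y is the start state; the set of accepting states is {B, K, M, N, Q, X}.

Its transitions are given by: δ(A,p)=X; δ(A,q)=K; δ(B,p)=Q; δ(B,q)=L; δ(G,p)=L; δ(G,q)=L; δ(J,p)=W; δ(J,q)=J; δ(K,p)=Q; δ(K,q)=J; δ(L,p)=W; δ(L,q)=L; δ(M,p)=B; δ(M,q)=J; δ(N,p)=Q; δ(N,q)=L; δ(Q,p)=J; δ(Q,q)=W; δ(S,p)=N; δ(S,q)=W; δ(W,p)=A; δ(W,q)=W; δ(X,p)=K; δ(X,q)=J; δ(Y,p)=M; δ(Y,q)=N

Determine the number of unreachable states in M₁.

2

No path from Y leads to G, S; the other 11 states are all reachable.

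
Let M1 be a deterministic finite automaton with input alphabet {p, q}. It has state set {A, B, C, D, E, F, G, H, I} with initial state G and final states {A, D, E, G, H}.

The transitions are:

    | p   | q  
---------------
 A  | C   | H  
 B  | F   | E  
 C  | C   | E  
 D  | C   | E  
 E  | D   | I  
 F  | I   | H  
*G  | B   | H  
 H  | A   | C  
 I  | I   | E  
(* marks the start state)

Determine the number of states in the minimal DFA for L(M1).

3

All states are reachable from the start state.
Start with accepting vs non-accepting: {A,D,E,G,H} | {B,C,F,I}.
Refine {A,D,E,G,H} on symbol p: members go to different blocks, giving {A,D,G} and {E,H}.
The partition is now stable with 3 blocks: {A,D,G} | {B,C,F,I} | {E,H}.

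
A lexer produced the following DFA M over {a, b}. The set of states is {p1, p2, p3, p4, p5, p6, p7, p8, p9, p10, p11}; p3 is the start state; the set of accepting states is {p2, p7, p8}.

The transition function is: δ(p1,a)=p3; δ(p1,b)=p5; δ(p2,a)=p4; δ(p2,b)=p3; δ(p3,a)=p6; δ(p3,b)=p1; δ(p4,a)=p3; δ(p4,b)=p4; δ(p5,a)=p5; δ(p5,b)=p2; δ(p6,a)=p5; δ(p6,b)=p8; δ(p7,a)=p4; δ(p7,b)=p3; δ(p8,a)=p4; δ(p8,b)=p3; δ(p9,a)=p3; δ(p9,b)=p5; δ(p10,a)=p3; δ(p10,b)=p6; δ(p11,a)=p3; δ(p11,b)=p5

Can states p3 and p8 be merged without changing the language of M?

No

First remove the unreachable states {p7,p9,p10,p11}; 7 states remain.
Initial partition by acceptance: {p2,p8} | {p1,p3,p4,p5,p6}.
Split {p1,p3,p4,p5,p6} by δ(·,b) → {p1,p3,p4} and {p5,p6}.
On input a, block {p1,p3,p4} splits into {p1,p4} and {p3}.
On input b, block {p1,p4} splits into {p1} and {p4}.
No further refinement is possible. Final partition (5 blocks): {p2,p8} | {p1} | {p5,p6} | {p3} | {p4}.
p3 and p8 end up in different blocks, so they are distinguishable. For instance, the string 'ε' is accepted from only p8.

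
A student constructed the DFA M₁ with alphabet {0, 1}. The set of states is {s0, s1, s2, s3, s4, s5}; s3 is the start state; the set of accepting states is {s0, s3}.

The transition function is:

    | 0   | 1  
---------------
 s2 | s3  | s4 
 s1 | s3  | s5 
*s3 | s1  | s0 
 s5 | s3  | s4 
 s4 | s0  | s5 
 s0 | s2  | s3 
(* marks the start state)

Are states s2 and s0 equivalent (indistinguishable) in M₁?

All states are reachable from the start state.
P0 = {s0,s3} | {s1,s2,s4,s5}.
The partition is now stable with 2 blocks: {s0,s3} | {s1,s2,s4,s5}.
s2 and s0 end up in different blocks, so they are distinguishable. For instance, the string 'ε' is accepted from only s0.

No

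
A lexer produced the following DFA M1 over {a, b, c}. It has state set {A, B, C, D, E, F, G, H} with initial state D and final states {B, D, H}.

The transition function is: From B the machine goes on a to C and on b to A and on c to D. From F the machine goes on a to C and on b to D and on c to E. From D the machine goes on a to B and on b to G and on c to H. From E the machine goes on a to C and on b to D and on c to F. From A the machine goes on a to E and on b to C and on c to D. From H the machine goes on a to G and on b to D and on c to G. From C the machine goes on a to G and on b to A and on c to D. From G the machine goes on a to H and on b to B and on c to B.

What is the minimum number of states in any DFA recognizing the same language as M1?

7

All states are reachable from the start state.
P0 = {B,D,H} | {A,C,E,F,G}.
On input a, block {B,D,H} splits into {B,H} and {D}.
On input b, block {B,H} splits into {B} and {H}.
Split {A,C,E,F,G} by δ(·,a) → {A,C,E,F} and {G}.
On input a, block {A,C,E,F} splits into {A,E,F} and {C}.
On input a, block {A,E,F} splits into {E,F} and {A}.
The partition is now stable with 7 blocks: {B} | {E,F} | {D} | {H} | {G} | {C} | {A}.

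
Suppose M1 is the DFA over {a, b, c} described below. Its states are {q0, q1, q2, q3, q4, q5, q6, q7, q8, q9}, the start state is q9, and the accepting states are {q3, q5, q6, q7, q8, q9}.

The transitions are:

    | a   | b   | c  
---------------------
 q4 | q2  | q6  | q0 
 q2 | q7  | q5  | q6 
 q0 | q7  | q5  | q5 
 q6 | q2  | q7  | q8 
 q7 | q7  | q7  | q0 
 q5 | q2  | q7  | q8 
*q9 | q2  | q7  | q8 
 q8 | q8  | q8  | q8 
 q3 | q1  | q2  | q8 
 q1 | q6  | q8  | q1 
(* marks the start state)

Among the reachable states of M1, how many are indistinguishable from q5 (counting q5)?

3

First remove the unreachable states {q1,q3,q4}; 7 states remain.
Initial partition by acceptance: {q5,q6,q7,q8,q9} | {q0,q2}.
Refine {q5,q6,q7,q8,q9} on symbol a: members go to different blocks, giving {q5,q6,q9} and {q7,q8}.
Split {q7,q8} by δ(·,c) → {q7} and {q8}.
Stable partition: {q5,q6,q9} | {q0,q2} | {q7} | {q8} — 4 equivalence classes.
State q5 belongs to the block {q5,q6,q9}, which has 3 states.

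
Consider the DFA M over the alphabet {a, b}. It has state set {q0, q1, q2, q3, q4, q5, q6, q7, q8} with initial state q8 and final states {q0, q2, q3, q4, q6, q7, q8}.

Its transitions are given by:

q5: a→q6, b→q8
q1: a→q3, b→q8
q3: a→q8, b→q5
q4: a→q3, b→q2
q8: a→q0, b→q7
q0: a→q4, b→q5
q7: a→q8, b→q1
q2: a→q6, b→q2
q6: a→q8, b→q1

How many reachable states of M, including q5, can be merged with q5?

All states are reachable from the start state.
Start with accepting vs non-accepting: {q0,q2,q3,q4,q6,q7,q8} | {q1,q5}.
Split {q0,q2,q3,q4,q6,q7,q8} by δ(·,b) → {q0,q3,q6,q7} and {q2,q4,q8}.
On input b, block {q2,q4,q8} splits into {q2,q4} and {q8}.
On input a, block {q0,q3,q6,q7} splits into {q3,q6,q7} and {q0}.
The partition is now stable with 5 blocks: {q3,q6,q7} | {q1,q5} | {q2,q4} | {q8} | {q0}.
State q5 belongs to the block {q1,q5}, which has 2 states.

2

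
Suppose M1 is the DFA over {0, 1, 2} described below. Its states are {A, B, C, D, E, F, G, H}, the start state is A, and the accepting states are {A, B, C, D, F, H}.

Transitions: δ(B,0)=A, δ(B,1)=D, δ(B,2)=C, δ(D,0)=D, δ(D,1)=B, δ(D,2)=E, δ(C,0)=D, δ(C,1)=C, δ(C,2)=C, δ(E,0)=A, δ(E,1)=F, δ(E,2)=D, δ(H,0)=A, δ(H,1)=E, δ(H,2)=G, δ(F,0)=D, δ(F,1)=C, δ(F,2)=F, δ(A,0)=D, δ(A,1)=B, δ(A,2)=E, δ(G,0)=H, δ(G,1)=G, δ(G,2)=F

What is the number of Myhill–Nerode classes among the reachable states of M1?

States {G,H} cannot be reached from the start state, so discard them.
Initial partition by acceptance: {A,B,C,D,F} | {E}.
Split {A,B,C,D,F} by δ(·,2) → {B,C,F} and {A,D}.
Refine {B,C,F} on symbol 1: members go to different blocks, giving {C,F} and {B}.
The partition is now stable with 4 blocks: {C,F} | {E} | {A,D} | {B}.

4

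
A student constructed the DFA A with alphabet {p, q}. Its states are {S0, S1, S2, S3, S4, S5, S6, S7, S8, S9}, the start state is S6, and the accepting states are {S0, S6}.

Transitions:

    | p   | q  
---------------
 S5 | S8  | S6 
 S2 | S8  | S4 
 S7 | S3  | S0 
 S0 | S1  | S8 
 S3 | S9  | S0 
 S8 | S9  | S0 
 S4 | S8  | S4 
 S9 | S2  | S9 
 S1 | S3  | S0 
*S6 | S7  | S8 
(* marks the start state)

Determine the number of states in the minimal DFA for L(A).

5

States {S5} cannot be reached from the start state, so discard them.
Initial partition by acceptance: {S0,S6} | {S1,S2,S3,S4,S7,S8,S9}.
Refine {S1,S2,S3,S4,S7,S8,S9} on symbol q: members go to different blocks, giving {S1,S3,S7,S8} and {S2,S4,S9}.
Refine {S1,S3,S7,S8} on symbol p: members go to different blocks, giving {S1,S7} and {S3,S8}.
On input p, block {S2,S4,S9} splits into {S2,S4} and {S9}.
No further refinement is possible. Final partition (5 blocks): {S0,S6} | {S1,S7} | {S2,S4} | {S3,S8} | {S9}.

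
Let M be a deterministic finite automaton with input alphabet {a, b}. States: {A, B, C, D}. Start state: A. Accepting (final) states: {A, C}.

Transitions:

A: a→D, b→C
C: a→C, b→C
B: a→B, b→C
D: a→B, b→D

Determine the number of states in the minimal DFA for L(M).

All states are reachable from the start state.
P0 = {A,C} | {B,D}.
On input a, block {A,C} splits into {A} and {C}.
Refine {B,D} on symbol b: members go to different blocks, giving {B} and {D}.
The partition is now stable with 4 blocks: {A} | {B} | {C} | {D}.

4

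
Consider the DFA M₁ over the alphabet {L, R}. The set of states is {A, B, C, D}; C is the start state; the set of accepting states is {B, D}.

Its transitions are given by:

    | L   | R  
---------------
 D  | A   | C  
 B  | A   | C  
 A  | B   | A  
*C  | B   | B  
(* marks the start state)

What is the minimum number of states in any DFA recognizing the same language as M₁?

First remove the unreachable states {D}; 3 states remain.
Start with accepting vs non-accepting: {B} | {A,C}.
Refine {A,C} on symbol R: members go to different blocks, giving {A} and {C}.
No further refinement is possible. Final partition (3 blocks): {B} | {A} | {C}.

3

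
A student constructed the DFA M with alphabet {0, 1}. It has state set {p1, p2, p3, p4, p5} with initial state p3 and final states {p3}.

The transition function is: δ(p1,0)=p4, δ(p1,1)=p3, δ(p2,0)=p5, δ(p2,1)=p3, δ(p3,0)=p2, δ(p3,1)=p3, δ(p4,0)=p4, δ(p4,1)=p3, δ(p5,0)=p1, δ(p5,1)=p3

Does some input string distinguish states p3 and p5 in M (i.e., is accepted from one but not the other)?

Yes

P0 = {p3} | {p1,p2,p4,p5}.
The partition is now stable with 2 blocks: {p3} | {p1,p2,p4,p5}.
p3 and p5 end up in different blocks, so they are distinguishable. For instance, the string 'ε' is accepted from only p3.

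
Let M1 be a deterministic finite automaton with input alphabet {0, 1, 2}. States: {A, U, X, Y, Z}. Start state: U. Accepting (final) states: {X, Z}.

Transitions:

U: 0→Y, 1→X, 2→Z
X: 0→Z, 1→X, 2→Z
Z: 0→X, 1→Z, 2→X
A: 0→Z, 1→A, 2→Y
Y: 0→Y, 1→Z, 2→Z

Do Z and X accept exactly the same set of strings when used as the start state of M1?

First remove the unreachable states {A}; 4 states remain.
Initial partition by acceptance: {X,Z} | {U,Y}.
No further refinement is possible. Final partition (2 blocks): {X,Z} | {U,Y}.
Z and X lie in the same block of the stable partition, so they are equivalent — no string distinguishes them.

Yes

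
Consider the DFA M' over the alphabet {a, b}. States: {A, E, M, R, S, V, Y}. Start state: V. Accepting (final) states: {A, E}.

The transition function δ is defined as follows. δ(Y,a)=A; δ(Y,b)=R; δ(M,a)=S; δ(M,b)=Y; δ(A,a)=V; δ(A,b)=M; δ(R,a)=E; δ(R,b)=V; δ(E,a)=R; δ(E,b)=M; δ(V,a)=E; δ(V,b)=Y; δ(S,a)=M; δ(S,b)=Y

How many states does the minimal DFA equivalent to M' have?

3

All states are reachable from the start state.
Start with accepting vs non-accepting: {A,E} | {M,R,S,V,Y}.
Split {M,R,S,V,Y} by δ(·,a) → {R,V,Y} and {M,S}.
The partition is now stable with 3 blocks: {A,E} | {R,V,Y} | {M,S}.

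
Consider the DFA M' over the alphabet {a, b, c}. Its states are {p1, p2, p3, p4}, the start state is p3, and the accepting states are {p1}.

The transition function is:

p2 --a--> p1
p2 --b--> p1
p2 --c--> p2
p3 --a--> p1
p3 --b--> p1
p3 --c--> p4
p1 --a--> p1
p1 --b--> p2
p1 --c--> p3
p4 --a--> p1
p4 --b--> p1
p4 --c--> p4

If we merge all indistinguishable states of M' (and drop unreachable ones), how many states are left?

Every state is reachable, so we keep all 4.
Initial partition by acceptance: {p1} | {p2,p3,p4}.
The partition is now stable with 2 blocks: {p1} | {p2,p3,p4}.

2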